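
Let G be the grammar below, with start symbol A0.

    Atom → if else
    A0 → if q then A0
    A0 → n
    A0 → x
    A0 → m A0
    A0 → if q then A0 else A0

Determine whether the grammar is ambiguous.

Ambiguous

Witness: if q then if q then n else n

Derivation 1: A0 ⇒ if q then A0 ⇒ if q then if q then A0 else A0 ⇒ if q then if q then n else A0 ⇒ if q then if q then n else n
Derivation 2: A0 ⇒ if q then A0 else A0 ⇒ if q then if q then A0 else A0 ⇒ if q then if q then n else A0 ⇒ if q then if q then n else n

Two distinct leftmost derivations for the same string.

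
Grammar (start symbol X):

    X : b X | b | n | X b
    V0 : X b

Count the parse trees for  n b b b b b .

1

Parse trees for n b b b b b:
  [X [X [X [X [X [X n] b] b] b] b] b]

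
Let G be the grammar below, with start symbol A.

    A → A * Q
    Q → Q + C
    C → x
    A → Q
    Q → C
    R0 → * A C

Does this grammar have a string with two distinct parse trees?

(R0 is unreachable from A, so its rules don't affect L(A).) The grammar is stratified — A handles '*' (left-recursive), Q handles '+', C atoms. Each operator has a fixed associativity and precedence level, so every string has one parse.

Unambiguous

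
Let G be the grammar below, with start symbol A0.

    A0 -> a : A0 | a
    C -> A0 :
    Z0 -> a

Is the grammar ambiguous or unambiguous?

Unambiguous

(C, Z0 are unreachable from A0, so their rules don't affect L(A0).) The reachable grammar is A → atom sep A | atom. Each atom is followed by either the separator (recurse) or end-of-string (stop) — no choice point.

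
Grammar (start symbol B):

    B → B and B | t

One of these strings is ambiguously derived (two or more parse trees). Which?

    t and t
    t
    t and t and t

t and t: 1 tree
t: 1 tree
t and t and t: 2 trees

t and t and t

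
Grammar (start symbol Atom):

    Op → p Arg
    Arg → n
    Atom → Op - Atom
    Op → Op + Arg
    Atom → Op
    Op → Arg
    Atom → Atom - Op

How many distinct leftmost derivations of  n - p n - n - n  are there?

8

Parse trees for n - p n - n - n:
  [Atom [Op [Arg n]] - [Atom [Op p [Arg n]] - [Atom [Op [Arg n]] - [Atom [Op [Arg n]]]]]]
  [Atom [Op [Arg n]] - [Atom [Op p [Arg n]] - [Atom [Atom [Op [Arg n]]] - [Op [Arg n]]]]]
  [Atom [Op [Arg n]] - [Atom [Atom [Op p [Arg n]] - [Atom [Op [Arg n]]]] - [Op [Arg n]]]]
  [Atom [Op [Arg n]] - [Atom [Atom [Atom [Op p [Arg n]]] - [Op [Arg n]]] - [Op [Arg n]]]]
  [Atom [Atom [Op [Arg n]] - [Atom [Op p [Arg n]] - [Atom [Op [Arg n]]]]] - [Op [Arg n]]]
  [Atom [Atom [Op [Arg n]] - [Atom [Atom [Op p [Arg n]]] - [Op [Arg n]]]] - [Op [Arg n]]]
  [Atom [Atom [Atom [Op [Arg n]] - [Atom [Op p [Arg n]]]] - [Op [Arg n]]] - [Op [Arg n]]]
  [Atom [Atom [Atom [Atom [Op [Arg n]]] - [Op p [Arg n]]] - [Op [Arg n]]] - [Op [Arg n]]]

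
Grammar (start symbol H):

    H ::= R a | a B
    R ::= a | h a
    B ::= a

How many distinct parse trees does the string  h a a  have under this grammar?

Parse trees for h a a:
  [H [R h a] a]

1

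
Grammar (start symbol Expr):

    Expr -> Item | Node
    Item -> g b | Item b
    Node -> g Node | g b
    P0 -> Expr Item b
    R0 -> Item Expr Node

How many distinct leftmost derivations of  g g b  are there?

1

Parse trees for g g b:
  [Expr [Node g [Node g b]]]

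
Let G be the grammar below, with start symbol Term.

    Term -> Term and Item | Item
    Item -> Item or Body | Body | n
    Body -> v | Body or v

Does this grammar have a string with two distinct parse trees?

Ambiguous

Witness: v or v

Derivation 1: Term ⇒ Item ⇒ Item or Body ⇒ Body or Body ⇒ v or Body ⇒ v or v
Derivation 2: Term ⇒ Item ⇒ Body ⇒ Body or v ⇒ v or v

Two distinct leftmost derivations for the same string.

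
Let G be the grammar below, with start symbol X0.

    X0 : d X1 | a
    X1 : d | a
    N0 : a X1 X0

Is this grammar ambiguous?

Unambiguous

Only X0, X1 are reachable from X0; ignoring the rest: Restricted to the reachable nonterminals, every rule has the form A → t or A → t B, and no two rules for the same A share a first terminal. The grammar encodes a DFA — one run per string.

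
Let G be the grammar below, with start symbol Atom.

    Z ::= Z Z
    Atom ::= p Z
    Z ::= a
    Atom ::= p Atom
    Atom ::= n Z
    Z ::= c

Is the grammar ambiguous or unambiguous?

Witness: n a a a

Derivation 1: Atom ⇒ n Z ⇒ n Z Z ⇒ n Z Z Z ⇒ n a Z Z ⇒ n a a Z ⇒ n a a a
Derivation 2: Atom ⇒ n Z ⇒ n Z Z ⇒ n a Z ⇒ n a Z Z ⇒ n a a Z ⇒ n a a a

Two distinct leftmost derivations for the same string.

Ambiguous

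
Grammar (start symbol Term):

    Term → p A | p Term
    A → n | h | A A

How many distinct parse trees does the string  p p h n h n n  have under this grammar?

Parse trees for p p h n h n n (showing first 6 of 14):
  [Term p [Term p [A [A h] [A [A n] [A [A h] [A [A n] [A n]]]]]]]
  [Term p [Term p [A [A h] [A [A n] [A [A [A h] [A n]] [A n]]]]]]
  [Term p [Term p [A [A h] [A [A [A n] [A h]] [A [A n] [A n]]]]]]
  [Term p [Term p [A [A h] [A [A [A n] [A [A h] [A n]]] [A n]]]]]
  [Term p [Term p [A [A h] [A [A [A [A n] [A h]] [A n]] [A n]]]]]
  [Term p [Term p [A [A [A h] [A n]] [A [A h] [A [A n] [A n]]]]]]

14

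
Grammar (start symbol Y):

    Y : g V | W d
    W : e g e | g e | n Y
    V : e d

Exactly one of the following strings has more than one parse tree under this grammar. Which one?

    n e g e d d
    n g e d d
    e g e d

n g e d d

n e g e d d: 1 tree
n g e d d: 2 trees
e g e d: 1 tree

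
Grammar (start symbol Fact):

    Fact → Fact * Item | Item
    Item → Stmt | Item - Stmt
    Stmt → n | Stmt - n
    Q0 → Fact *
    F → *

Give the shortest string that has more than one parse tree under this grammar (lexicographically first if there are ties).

n - n

length 1: no string has ≥2 trees
length 3: n - n has 2 parse trees

Two derivations of n - n:
  Fact ⇒ Item ⇒ Stmt ⇒ Stmt - n ⇒ n - n
  Fact ⇒ Item ⇒ Item - Stmt ⇒ Stmt - Stmt ⇒ n - Stmt ⇒ n - n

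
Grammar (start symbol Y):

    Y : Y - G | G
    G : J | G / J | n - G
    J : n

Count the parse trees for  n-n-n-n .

Parse trees for n-n-n-n:
  [Y [Y [G [J n]]] - [G n - [G n - [G [J n]]]]]
  [Y [Y [Y [G [J n]]] - [G [J n]]] - [G n - [G [J n]]]]
  [Y [Y [G n - [G [J n]]]] - [G n - [G [J n]]]]
  [Y [Y [Y [G [J n]]] - [G n - [G [J n]]]] - [G [J n]]]
  [Y [Y [Y [Y [G [J n]]] - [G [J n]]] - [G [J n]]] - [G [J n]]]
  [Y [Y [Y [G n - [G [J n]]]] - [G [J n]]] - [G [J n]]]
  [Y [Y [G n - [G n - [G [J n]]]]] - [G [J n]]]
  [Y [G n - [G n - [G n - [G [J n]]]]]]

8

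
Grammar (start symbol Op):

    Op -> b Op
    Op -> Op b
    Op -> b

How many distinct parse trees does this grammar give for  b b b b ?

8

Parse trees for b b b b:
  [Op b [Op b [Op b [Op b]]]]
  [Op b [Op b [Op [Op b] b]]]
  [Op b [Op [Op b [Op b]] b]]
  [Op b [Op [Op [Op b] b] b]]
  [Op [Op b [Op b [Op b]]] b]
  [Op [Op b [Op [Op b] b]] b]
  [Op [Op [Op b [Op b]] b] b]
  [Op [Op [Op [Op b] b] b] b]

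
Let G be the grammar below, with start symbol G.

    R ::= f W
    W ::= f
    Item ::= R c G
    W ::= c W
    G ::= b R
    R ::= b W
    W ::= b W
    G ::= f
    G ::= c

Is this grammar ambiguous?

Unambiguous

Only G, R, W are reachable from G; ignoring the rest: Each reachable nonterminal has at most one production per leading terminal, and all productions are right-linear; the derivation is determined token-by-token.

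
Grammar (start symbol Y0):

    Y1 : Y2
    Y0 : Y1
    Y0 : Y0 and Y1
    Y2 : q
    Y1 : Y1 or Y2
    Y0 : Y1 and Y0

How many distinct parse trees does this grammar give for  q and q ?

2

Parse trees for q and q:
  [Y0 [Y0 [Y1 [Y2 q]]] and [Y1 [Y2 q]]]
  [Y0 [Y1 [Y2 q]] and [Y0 [Y1 [Y2 q]]]]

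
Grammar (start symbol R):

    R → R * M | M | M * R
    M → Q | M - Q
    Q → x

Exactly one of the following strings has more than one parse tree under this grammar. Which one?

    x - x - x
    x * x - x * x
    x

x - x - x: 1 tree
x * x - x * x: 4 trees
x: 1 tree

x * x - x * x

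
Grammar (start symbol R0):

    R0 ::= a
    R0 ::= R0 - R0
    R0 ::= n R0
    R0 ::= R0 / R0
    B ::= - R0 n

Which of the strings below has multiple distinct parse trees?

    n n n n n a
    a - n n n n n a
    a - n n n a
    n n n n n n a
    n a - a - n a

n n n n n a: 1 tree
a - n n n n n a: 1 tree
a - n n n a: 1 tree
n n n n n n a: 1 tree
n a - a - n a: 5 trees

n a - a - n a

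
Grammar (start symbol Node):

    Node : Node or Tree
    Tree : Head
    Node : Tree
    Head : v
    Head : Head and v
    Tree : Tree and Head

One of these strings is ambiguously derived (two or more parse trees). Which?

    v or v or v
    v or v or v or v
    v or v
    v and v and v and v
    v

v or v or v: 1 tree
v or v or v or v: 1 tree
v or v: 1 tree
v and v and v and v: 8 trees
v: 1 tree

v and v and v and v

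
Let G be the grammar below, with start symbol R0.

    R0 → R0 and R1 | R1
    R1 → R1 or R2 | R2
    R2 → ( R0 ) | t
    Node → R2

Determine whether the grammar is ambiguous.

Only R0, R1, R2 are reachable from R0; ignoring the rest: This is a standard precedence ladder (R0 over R1 over R2), with each level left-recursive on its own operator ('and' at R0, 'or' at R1). That structure is LR(1), hence unambiguous.

Unambiguous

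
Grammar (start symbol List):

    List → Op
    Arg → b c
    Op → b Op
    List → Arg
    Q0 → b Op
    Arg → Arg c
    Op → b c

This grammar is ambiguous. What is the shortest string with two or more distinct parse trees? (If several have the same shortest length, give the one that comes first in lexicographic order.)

length 2: b c has 2 parse trees

Two derivations of b c:
  List ⇒ Op ⇒ b c
  List ⇒ Arg ⇒ b c

b c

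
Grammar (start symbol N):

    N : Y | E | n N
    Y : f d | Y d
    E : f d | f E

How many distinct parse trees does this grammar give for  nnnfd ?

Parse trees for nnnfd:
  [N n [N n [N n [N [Y f d]]]]]
  [N n [N n [N n [N [E f d]]]]]

2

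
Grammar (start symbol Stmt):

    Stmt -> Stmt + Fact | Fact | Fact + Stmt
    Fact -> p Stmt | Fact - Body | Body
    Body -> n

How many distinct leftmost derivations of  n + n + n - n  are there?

4

Parse trees for n + n + n - n:
  [Stmt [Stmt [Stmt [Fact [Body n]]] + [Fact [Body n]]] + [Fact [Fact [Body n]] - [Body n]]]
  [Stmt [Stmt [Fact [Body n]] + [Stmt [Fact [Body n]]]] + [Fact [Fact [Body n]] - [Body n]]]
  [Stmt [Fact [Body n]] + [Stmt [Stmt [Fact [Body n]]] + [Fact [Fact [Body n]] - [Body n]]]]
  [Stmt [Fact [Body n]] + [Stmt [Fact [Body n]] + [Stmt [Fact [Fact [Body n]] - [Body n]]]]]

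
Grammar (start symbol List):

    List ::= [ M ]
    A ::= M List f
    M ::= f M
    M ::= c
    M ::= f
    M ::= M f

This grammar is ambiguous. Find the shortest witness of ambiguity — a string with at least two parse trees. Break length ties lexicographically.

[ f f ]

length 3: no string has ≥2 trees
length 4: [ f f ] has 2 parse trees

Two derivations of [ f f ]:
  List ⇒ [ M ] ⇒ [ f M ] ⇒ [ f f ]
  List ⇒ [ M ] ⇒ [ M f ] ⇒ [ f f ]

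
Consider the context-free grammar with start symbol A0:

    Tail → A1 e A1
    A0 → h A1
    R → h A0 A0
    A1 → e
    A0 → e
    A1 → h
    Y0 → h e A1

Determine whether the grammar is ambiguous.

Unambiguous

Only A0, A1 are reachable from A0; ignoring the rest: Restricted to the reachable nonterminals, every rule has the form A → t or A → t B, and no two rules for the same A share a first terminal. The grammar encodes a DFA — one run per string.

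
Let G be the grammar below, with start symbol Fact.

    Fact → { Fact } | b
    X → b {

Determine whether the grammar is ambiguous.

Unambiguous

Only Fact is reachable from Fact; ignoring the rest: Each string is a nest of matched brackets around a single atom. An opening bracket forces the recursive rule; an atom forces the base rule.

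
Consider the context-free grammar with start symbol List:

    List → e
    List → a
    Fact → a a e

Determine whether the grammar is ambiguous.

(Fact is unreachable from List, so its rules don't affect L(List).) Each reachable nonterminal has at most one production per leading terminal, and all productions are right-linear; the derivation is determined token-by-token.

Unambiguous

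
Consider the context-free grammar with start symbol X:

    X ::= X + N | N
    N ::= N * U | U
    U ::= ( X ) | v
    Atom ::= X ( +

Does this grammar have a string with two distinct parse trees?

Unambiguous

Only X, N, U are reachable from X; ignoring the rest: This is a standard precedence ladder (X over N over U), with each level left-recursive on its own operator ('+' at X, '*' at N). That structure is LR(1), hence unambiguous.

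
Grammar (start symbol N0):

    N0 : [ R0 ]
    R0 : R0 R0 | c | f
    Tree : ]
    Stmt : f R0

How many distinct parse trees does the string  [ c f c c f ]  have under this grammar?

Parse trees for [ c f c c f ] (showing first 6 of 14):
  [N0 [ [R0 [R0 c] [R0 [R0 f] [R0 [R0 c] [R0 [R0 c] [R0 f]]]]] ]]
  [N0 [ [R0 [R0 c] [R0 [R0 f] [R0 [R0 [R0 c] [R0 c]] [R0 f]]]] ]]
  [N0 [ [R0 [R0 c] [R0 [R0 [R0 f] [R0 c]] [R0 [R0 c] [R0 f]]]] ]]
  [N0 [ [R0 [R0 c] [R0 [R0 [R0 f] [R0 [R0 c] [R0 c]]] [R0 f]]] ]]
  [N0 [ [R0 [R0 c] [R0 [R0 [R0 [R0 f] [R0 c]] [R0 c]] [R0 f]]] ]]
  [N0 [ [R0 [R0 [R0 c] [R0 f]] [R0 [R0 c] [R0 [R0 c] [R0 f]]]] ]]

14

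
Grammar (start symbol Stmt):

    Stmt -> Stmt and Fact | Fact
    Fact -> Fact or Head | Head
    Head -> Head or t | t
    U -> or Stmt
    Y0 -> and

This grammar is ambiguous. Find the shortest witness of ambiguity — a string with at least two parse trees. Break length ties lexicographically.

t or t

length 1: no string has ≥2 trees
length 3: t or t has 2 parse trees

Two derivations of t or t:
  Stmt ⇒ Fact ⇒ Fact or Head ⇒ Head or Head ⇒ t or Head ⇒ t or t
  Stmt ⇒ Fact ⇒ Head ⇒ Head or t ⇒ t or t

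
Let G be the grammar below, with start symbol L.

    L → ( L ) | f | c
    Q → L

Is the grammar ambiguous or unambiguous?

Unambiguous

Only L is reachable from L; ignoring the rest: Each string is a nest of matched brackets around a single atom. An opening bracket forces the recursive rule; an atom forces the base rule.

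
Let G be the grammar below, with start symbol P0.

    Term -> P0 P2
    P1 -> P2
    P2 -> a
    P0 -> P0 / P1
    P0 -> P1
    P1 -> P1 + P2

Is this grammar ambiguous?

Only P0, P1, P2 are reachable from P0; ignoring the rest: The grammar is stratified — P0 handles '/' (left-recursive), P1 handles '+', P2 atoms. Each operator has a fixed associativity and precedence level, so every string has one parse.

Unambiguous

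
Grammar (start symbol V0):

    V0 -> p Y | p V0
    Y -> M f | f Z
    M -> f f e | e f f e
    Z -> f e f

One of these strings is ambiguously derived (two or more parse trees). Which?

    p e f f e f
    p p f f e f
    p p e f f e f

p p f f e f

p e f f e f: 1 tree
p p f f e f: 2 trees
p p e f f e f: 1 tree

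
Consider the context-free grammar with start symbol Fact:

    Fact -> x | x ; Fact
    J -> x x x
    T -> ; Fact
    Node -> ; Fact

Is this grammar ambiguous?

Only Fact is reachable from Fact; ignoring the rest: The reachable grammar is A → atom sep A | atom. Each atom is followed by either the separator (recurse) or end-of-string (stop) — no choice point.

Unambiguous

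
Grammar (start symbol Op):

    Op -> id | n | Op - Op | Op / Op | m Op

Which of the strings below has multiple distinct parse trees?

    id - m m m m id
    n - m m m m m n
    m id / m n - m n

id - m m m m id: 1 tree
n - m m m m m n: 1 tree
m id / m n - m n: 7 trees

m id / m n - m n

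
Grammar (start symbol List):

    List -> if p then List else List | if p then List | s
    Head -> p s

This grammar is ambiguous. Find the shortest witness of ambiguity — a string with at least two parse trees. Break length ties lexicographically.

length 1: no string has ≥2 trees
length 4: no string has ≥2 trees
length 6: no string has ≥2 trees
length 7: no string has ≥2 trees
length 9: if p then if p then s else s has 2 parse trees

Two derivations of if p then if p then s else s:
  List ⇒ if p then List else List ⇒ if p then if p then List else List ⇒ if p then if p then s else List ⇒ if p then if p then s else s
  List ⇒ if p then List ⇒ if p then if p then List else List ⇒ if p then if p then s else List ⇒ if p then if p then s else s

if p then if p then s else s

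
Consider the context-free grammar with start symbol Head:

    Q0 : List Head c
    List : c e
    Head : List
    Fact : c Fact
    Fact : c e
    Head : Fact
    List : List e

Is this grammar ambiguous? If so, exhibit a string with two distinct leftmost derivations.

Witness: c e

Derivation 1: Head ⇒ List ⇒ c e
Derivation 2: Head ⇒ Fact ⇒ c e

Two distinct leftmost derivations for the same string.

Ambiguous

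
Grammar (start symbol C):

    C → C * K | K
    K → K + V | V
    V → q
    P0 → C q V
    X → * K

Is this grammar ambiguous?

Unambiguous

(P0, X are unreachable from C, so their rules don't affect L(C).) C → C * K | K  ;  K → K + V | V  — a left-associative chain with V at the bottom. Each string factors uniquely by precedence.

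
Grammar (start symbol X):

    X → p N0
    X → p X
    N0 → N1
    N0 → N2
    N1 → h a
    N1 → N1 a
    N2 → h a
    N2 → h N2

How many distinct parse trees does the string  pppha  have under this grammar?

Parse trees for pppha:
  [X p [X p [X p [N0 [N1 h a]]]]]
  [X p [X p [X p [N0 [N2 h a]]]]]

2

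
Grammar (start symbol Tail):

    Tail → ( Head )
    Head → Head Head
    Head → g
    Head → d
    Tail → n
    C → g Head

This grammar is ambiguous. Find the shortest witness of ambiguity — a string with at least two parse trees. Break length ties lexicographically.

( d d d )

length 1: no string has ≥2 trees
length 3: no string has ≥2 trees
length 4: no string has ≥2 trees
length 5: ( d d d ) has 2 parse trees

Two derivations of ( d d d ):
  Tail ⇒ ( Head ) ⇒ ( Head Head ) ⇒ ( Head Head Head ) ⇒ ( d Head Head ) ⇒ ( d d Head ) ⇒ ( d d d )
  Tail ⇒ ( Head ) ⇒ ( Head Head ) ⇒ ( d Head ) ⇒ ( d Head Head ) ⇒ ( d d Head ) ⇒ ( d d d )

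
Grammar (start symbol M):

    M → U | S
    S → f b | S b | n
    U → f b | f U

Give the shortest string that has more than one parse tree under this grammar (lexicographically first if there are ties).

length 1: no string has ≥2 trees
length 2: f b has 2 parse trees

Two derivations of f b:
  M ⇒ U ⇒ f b
  M ⇒ S ⇒ f b

f b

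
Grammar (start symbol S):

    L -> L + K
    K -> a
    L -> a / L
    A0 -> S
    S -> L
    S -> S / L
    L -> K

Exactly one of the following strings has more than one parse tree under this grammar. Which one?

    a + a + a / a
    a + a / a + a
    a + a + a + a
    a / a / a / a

a + a + a / a: 1 tree
a + a / a + a: 1 tree
a + a + a + a: 1 tree
a / a / a / a: 8 trees

a / a / a / a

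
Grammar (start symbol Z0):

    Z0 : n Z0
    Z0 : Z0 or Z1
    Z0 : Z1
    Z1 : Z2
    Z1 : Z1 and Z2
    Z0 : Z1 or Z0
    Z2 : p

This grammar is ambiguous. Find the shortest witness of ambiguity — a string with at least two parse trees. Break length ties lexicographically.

p or p

length 1: no string has ≥2 trees
length 2: no string has ≥2 trees
length 3: p or p has 2 parse trees

Two derivations of p or p:
  Z0 ⇒ Z0 or Z1 ⇒ Z1 or Z1 ⇒ Z2 or Z1 ⇒ p or Z1 ⇒ p or Z2 ⇒ p or p
  Z0 ⇒ Z1 or Z0 ⇒ Z2 or Z0 ⇒ p or Z0 ⇒ p or Z1 ⇒ p or Z2 ⇒ p or p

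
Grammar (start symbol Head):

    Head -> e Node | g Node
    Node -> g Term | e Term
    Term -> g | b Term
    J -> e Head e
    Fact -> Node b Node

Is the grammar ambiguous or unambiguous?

Unambiguous

Only Head, Node, Term are reachable from Head; ignoring the rest: Restricted to the reachable nonterminals, every rule has the form A → t or A → t B, and no two rules for the same A share a first terminal. The grammar encodes a DFA — one run per string.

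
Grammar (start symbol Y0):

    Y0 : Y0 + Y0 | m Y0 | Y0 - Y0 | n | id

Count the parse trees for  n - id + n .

2

Parse trees for n - id + n:
  [Y0 [Y0 [Y0 n] - [Y0 id]] + [Y0 n]]
  [Y0 [Y0 n] - [Y0 [Y0 id] + [Y0 n]]]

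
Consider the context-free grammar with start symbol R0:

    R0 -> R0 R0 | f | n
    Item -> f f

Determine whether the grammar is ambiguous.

Witness: f f f

Derivation 1: R0 ⇒ R0 R0 ⇒ R0 R0 R0 ⇒ f R0 R0 ⇒ f f R0 ⇒ f f f
Derivation 2: R0 ⇒ R0 R0 ⇒ f R0 ⇒ f R0 R0 ⇒ f f R0 ⇒ f f f

Two distinct leftmost derivations for the same string.

Ambiguous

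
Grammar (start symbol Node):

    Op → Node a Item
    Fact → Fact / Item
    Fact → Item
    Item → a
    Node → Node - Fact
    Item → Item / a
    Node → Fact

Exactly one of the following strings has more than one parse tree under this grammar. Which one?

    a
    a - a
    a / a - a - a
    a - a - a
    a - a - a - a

a: 1 tree
a - a: 1 tree
a / a - a - a: 2 trees
a - a - a: 1 tree
a - a - a - a: 1 tree

a / a - a - a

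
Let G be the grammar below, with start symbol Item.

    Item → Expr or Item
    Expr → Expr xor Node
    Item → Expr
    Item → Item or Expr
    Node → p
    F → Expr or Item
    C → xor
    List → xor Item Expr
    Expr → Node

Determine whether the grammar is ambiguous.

Witness: p or p

Derivation 1: Item ⇒ Expr or Item ⇒ Node or Item ⇒ p or Item ⇒ p or Expr ⇒ p or Node ⇒ p or p
Derivation 2: Item ⇒ Item or Expr ⇒ Expr or Expr ⇒ Node or Expr ⇒ p or Expr ⇒ p or Node ⇒ p or p

Two distinct leftmost derivations for the same string.

Ambiguous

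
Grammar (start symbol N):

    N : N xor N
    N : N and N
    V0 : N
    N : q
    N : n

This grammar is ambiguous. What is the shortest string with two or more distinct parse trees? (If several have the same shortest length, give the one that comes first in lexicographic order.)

length 1: no string has ≥2 trees
length 3: no string has ≥2 trees
length 5: n and n and n has 2 parse trees

Two derivations of n and n and n:
  N ⇒ N and N ⇒ N and N and N ⇒ n and N and N ⇒ n and n and N ⇒ n and n and n
  N ⇒ N and N ⇒ n and N ⇒ n and N and N ⇒ n and n and N ⇒ n and n and n

n and n and n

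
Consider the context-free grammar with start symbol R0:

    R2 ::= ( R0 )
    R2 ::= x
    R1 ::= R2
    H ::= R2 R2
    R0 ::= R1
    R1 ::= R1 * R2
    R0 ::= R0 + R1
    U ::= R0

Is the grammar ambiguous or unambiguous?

Unambiguous

(H, U are unreachable from R0, so their rules don't affect L(R0).) This is a standard precedence ladder (R0 over R1 over R2), with each level left-recursive on its own operator ('+' at R0, '*' at R1). That structure is LR(1), hence unambiguous.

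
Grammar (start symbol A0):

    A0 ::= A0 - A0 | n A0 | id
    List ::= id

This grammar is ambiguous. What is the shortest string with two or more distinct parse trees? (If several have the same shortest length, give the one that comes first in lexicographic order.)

n id - id

length 1: no string has ≥2 trees
length 2: no string has ≥2 trees
length 3: no string has ≥2 trees
length 4: n id - id has 2 parse trees

Two derivations of n id - id:
  A0 ⇒ A0 - A0 ⇒ n A0 - A0 ⇒ n id - A0 ⇒ n id - id
  A0 ⇒ n A0 ⇒ n A0 - A0 ⇒ n id - A0 ⇒ n id - id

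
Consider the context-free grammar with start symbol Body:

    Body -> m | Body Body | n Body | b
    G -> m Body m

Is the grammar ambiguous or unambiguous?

Witness: b b b

Derivation 1: Body ⇒ Body Body ⇒ Body Body Body ⇒ b Body Body ⇒ b b Body ⇒ b b b
Derivation 2: Body ⇒ Body Body ⇒ b Body ⇒ b Body Body ⇒ b b Body ⇒ b b b

Two distinct leftmost derivations for the same string.

Ambiguous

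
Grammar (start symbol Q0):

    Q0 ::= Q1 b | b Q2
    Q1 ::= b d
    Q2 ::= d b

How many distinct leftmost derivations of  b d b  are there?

Parse trees for b d b:
  [Q0 [Q1 b d] b]
  [Q0 b [Q2 d b]]

2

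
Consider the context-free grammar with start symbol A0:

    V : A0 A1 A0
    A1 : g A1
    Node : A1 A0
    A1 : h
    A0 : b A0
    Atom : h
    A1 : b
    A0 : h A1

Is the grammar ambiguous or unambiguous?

(Atom, V, Node are unreachable from A0, so their rules don't affect L(A0).) Each reachable nonterminal has at most one production per leading terminal, and all productions are right-linear; the derivation is determined token-by-token.

Unambiguous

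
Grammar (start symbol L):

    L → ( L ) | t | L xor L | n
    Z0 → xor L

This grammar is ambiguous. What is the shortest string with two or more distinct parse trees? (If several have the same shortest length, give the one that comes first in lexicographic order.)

length 1: no string has ≥2 trees
length 3: no string has ≥2 trees
length 5: n xor n xor n has 2 parse trees

Two derivations of n xor n xor n:
  L ⇒ L xor L ⇒ L xor L xor L ⇒ n xor L xor L ⇒ n xor n xor L ⇒ n xor n xor n
  L ⇒ L xor L ⇒ n xor L ⇒ n xor L xor L ⇒ n xor n xor L ⇒ n xor n xor n

n xor n xor n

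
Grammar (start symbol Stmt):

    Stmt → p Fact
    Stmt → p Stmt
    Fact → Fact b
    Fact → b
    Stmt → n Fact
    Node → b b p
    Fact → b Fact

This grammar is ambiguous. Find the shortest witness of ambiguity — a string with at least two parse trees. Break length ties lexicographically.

length 2: no string has ≥2 trees
length 3: n b b has 2 parse trees

Two derivations of n b b:
  Stmt ⇒ n Fact ⇒ n Fact b ⇒ n b b
  Stmt ⇒ n Fact ⇒ n b Fact ⇒ n b b

n b b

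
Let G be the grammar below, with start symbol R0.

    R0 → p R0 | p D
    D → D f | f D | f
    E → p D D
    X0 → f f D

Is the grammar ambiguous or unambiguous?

Ambiguous

Witness: p f f

Derivation 1: R0 ⇒ p D ⇒ p D f ⇒ p f f
Derivation 2: R0 ⇒ p D ⇒ p f D ⇒ p f f

Two distinct leftmost derivations for the same string.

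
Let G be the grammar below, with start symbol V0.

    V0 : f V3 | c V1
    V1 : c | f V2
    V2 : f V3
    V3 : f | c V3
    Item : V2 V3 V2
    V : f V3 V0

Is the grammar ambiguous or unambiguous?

Only V0, V1, V2, V3 are reachable from V0; ignoring the rest: Restricted to the reachable nonterminals, every rule has the form A → t or A → t B, and no two rules for the same A share a first terminal. The grammar encodes a DFA — one run per string.

Unambiguous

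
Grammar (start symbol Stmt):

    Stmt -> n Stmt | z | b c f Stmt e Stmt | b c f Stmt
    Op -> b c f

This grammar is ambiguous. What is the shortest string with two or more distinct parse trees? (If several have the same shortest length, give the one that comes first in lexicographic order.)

length 1: no string has ≥2 trees
length 2: no string has ≥2 trees
length 3: no string has ≥2 trees
length 4: no string has ≥2 trees
length 5: no string has ≥2 trees
length 6: no string has ≥2 trees
length 7: no string has ≥2 trees
length 8: no string has ≥2 trees
length 9: b c f b c f z e z has 2 parse trees

Two derivations of b c f b c f z e z:
  Stmt ⇒ b c f Stmt e Stmt ⇒ b c f b c f Stmt e Stmt ⇒ b c f b c f z e Stmt ⇒ b c f b c f z e z
  Stmt ⇒ b c f Stmt ⇒ b c f b c f Stmt e Stmt ⇒ b c f b c f z e Stmt ⇒ b c f b c f z e z

b c f b c f z e z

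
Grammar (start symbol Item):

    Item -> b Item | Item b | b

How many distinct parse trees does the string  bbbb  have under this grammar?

Parse trees for bbbb:
  [Item b [Item b [Item b [Item b]]]]
  [Item b [Item b [Item [Item b] b]]]
  [Item b [Item [Item b [Item b]] b]]
  [Item b [Item [Item [Item b] b] b]]
  [Item [Item b [Item b [Item b]]] b]
  [Item [Item b [Item [Item b] b]] b]
  [Item [Item [Item b [Item b]] b] b]
  [Item [Item [Item [Item b] b] b] b]

8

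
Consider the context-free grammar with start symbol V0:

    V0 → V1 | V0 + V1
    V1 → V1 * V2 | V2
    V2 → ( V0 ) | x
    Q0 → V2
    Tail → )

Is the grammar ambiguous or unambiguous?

Unambiguous

(Q0, Tail are unreachable from V0, so their rules don't affect L(V0).) V0 → V0 + V1 | V1  ;  V1 → V1 * V2 | V2  — a left-associative chain with V2 at the bottom. Each string factors uniquely by precedence.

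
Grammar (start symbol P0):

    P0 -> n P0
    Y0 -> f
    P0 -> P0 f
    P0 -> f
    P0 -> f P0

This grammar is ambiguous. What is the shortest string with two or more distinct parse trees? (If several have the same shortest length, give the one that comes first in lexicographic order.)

length 1: no string has ≥2 trees
length 2: f f has 2 parse trees

Two derivations of f f:
  P0 ⇒ P0 f ⇒ f f
  P0 ⇒ f P0 ⇒ f f

f f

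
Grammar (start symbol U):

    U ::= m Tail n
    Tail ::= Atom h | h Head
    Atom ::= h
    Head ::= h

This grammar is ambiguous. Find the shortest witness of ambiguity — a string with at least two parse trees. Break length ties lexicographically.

m h h n

length 4: m h h n has 2 parse trees

Two derivations of m h h n:
  U ⇒ m Tail n ⇒ m Atom h n ⇒ m h h n
  U ⇒ m Tail n ⇒ m h Head n ⇒ m h h n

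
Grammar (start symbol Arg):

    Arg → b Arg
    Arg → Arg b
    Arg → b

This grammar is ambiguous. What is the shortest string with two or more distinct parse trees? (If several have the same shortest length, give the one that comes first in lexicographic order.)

length 1: no string has ≥2 trees
length 2: b b has 2 parse trees

Two derivations of b b:
  Arg ⇒ b Arg ⇒ b b
  Arg ⇒ Arg b ⇒ b b

b b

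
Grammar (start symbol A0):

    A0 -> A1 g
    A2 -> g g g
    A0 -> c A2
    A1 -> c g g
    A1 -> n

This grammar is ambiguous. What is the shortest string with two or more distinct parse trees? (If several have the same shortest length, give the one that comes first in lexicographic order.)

length 2: no string has ≥2 trees
length 4: c g g g has 2 parse trees

Two derivations of c g g g:
  A0 ⇒ A1 g ⇒ c g g g
  A0 ⇒ c A2 ⇒ c g g g

c g g g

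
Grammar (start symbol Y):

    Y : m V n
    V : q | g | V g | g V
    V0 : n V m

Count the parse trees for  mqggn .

1

Parse trees for mqggn:
  [Y m [V [V [V q] g] g] n]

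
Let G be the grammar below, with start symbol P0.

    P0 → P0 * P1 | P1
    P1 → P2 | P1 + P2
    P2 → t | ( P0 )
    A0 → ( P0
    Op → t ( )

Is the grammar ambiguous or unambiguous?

Unambiguous

Only P0, P1, P2 are reachable from P0; ignoring the rest: The grammar is stratified — P0 handles '*' (left-recursive), P1 handles '+', P2 atoms. Each operator has a fixed associativity and precedence level, so every string has one parse.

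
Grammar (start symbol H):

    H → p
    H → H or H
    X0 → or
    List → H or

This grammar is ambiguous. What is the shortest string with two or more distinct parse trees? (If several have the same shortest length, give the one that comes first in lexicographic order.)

p or p or p

length 1: no string has ≥2 trees
length 3: no string has ≥2 trees
length 5: p or p or p has 2 parse trees

Two derivations of p or p or p:
  H ⇒ H or H ⇒ p or H ⇒ p or H or H ⇒ p or p or H ⇒ p or p or p
  H ⇒ H or H ⇒ H or H or H ⇒ p or H or H ⇒ p or p or H ⇒ p or p or p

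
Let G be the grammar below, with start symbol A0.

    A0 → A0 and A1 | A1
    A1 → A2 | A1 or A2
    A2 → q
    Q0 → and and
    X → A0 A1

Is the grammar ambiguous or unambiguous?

Unambiguous

Only A0, A1, A2 are reachable from A0; ignoring the rest: This is a standard precedence ladder (A0 over A1 over A2), with each level left-recursive on its own operator ('and' at A0, 'or' at A1). That structure is LR(1), hence unambiguous.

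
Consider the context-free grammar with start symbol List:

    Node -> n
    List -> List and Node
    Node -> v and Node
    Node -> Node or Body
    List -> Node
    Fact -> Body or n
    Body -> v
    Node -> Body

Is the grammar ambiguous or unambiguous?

Ambiguous

Witness: v and n

Derivation 1: List ⇒ List and Node ⇒ Node and Node ⇒ Body and Node ⇒ v and Node ⇒ v and n
Derivation 2: List ⇒ Node ⇒ v and Node ⇒ v and n

Two distinct leftmost derivations for the same string.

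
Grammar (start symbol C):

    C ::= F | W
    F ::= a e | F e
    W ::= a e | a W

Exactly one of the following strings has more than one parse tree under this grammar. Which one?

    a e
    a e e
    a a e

a e

a e: 2 trees
a e e: 1 tree
a a e: 1 tree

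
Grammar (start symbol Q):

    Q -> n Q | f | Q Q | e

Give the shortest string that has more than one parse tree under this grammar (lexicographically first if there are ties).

e e e

length 1: no string has ≥2 trees
length 2: no string has ≥2 trees
length 3: e e e has 2 parse trees

Two derivations of e e e:
  Q ⇒ Q Q ⇒ Q Q Q ⇒ e Q Q ⇒ e e Q ⇒ e e e
  Q ⇒ Q Q ⇒ e Q ⇒ e Q Q ⇒ e e Q ⇒ e e e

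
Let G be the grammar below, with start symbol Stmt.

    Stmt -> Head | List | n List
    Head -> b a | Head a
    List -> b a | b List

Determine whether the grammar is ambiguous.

Ambiguous

Witness: b a

Derivation 1: Stmt ⇒ Head ⇒ b a
Derivation 2: Stmt ⇒ List ⇒ b a

Two distinct leftmost derivations for the same string.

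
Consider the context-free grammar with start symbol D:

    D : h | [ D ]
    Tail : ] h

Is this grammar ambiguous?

Unambiguous

(Tail is unreachable from D, so its rules don't affect L(D).) L(D) is { openⁿ atom closeⁿ : n ≥ 0 }. The bracket depth fixes n, and the derivation is forced at every step.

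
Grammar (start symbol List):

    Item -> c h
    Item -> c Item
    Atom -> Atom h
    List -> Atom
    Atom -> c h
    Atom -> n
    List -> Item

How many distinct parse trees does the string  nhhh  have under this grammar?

1

Parse trees for nhhh:
  [List [Atom [Atom [Atom [Atom n] h] h] h]]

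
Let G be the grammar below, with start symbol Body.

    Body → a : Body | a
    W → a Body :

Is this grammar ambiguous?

Unambiguous

Only Body is reachable from Body; ignoring the rest: The reachable grammar is A → atom sep A | atom. Each atom is followed by either the separator (recurse) or end-of-string (stop) — no choice point.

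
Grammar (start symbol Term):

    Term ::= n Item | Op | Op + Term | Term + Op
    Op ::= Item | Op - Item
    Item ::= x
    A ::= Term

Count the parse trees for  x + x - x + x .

4

Parse trees for x + x - x + x:
  [Term [Op [Item x]] + [Term [Op [Op [Item x]] - [Item x]] + [Term [Op [Item x]]]]]
  [Term [Op [Item x]] + [Term [Term [Op [Op [Item x]] - [Item x]]] + [Op [Item x]]]]
  [Term [Term [Op [Item x]] + [Term [Op [Op [Item x]] - [Item x]]]] + [Op [Item x]]]
  [Term [Term [Term [Op [Item x]]] + [Op [Op [Item x]] - [Item x]]] + [Op [Item x]]]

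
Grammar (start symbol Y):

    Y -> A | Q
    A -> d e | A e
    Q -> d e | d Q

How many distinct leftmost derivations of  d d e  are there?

Parse trees for d d e:
  [Y [Q d [Q d e]]]

1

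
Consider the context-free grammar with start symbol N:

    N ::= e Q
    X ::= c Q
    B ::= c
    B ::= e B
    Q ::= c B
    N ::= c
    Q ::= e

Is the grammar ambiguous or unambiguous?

(X is unreachable from N, so its rules don't affect L(N).) Restricted to the reachable nonterminals, every rule has the form A → t or A → t B, and no two rules for the same A share a first terminal. The grammar encodes a DFA — one run per string.

Unambiguous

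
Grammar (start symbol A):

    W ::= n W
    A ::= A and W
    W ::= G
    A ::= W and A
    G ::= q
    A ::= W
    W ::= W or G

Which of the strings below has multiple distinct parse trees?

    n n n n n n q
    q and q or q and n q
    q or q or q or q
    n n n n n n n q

n n n n n n q: 1 tree
q and q or q and n q: 4 trees
q or q or q or q: 1 tree
n n n n n n n q: 1 tree

q and q or q and n q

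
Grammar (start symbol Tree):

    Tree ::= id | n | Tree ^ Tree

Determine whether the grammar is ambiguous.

Ambiguous

Witness: id ^ id ^ id

Derivation 1: Tree ⇒ Tree ^ Tree ⇒ id ^ Tree ⇒ id ^ Tree ^ Tree ⇒ id ^ id ^ Tree ⇒ id ^ id ^ id
Derivation 2: Tree ⇒ Tree ^ Tree ⇒ Tree ^ Tree ^ Tree ⇒ id ^ Tree ^ Tree ⇒ id ^ id ^ Tree ⇒ id ^ id ^ id

Two distinct leftmost derivations for the same string.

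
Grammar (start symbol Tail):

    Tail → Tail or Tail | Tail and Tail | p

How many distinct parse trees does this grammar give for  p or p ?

1

Parse trees for p or p:
  [Tail [Tail p] or [Tail p]]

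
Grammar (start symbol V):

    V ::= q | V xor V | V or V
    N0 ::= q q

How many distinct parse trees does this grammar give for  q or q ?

Parse trees for q or q:
  [V [V q] or [V q]]

1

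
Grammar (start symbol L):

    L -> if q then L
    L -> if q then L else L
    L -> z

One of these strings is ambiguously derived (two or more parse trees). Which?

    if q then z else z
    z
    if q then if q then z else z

if q then z else z: 1 tree
z: 1 tree
if q then if q then z else z: 2 trees

if q then if q then z else z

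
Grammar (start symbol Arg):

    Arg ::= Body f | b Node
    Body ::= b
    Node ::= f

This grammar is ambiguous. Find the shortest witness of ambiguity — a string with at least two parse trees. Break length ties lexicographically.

b f

length 2: b f has 2 parse trees

Two derivations of b f:
  Arg ⇒ Body f ⇒ b f
  Arg ⇒ b Node ⇒ b f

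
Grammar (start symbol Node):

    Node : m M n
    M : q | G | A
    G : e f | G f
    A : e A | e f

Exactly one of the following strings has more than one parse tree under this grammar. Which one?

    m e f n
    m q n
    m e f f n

m e f n

m e f n: 2 trees
m q n: 1 tree
m e f f n: 1 tree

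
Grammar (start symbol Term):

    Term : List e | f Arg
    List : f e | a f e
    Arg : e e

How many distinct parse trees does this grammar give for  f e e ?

Parse trees for f e e:
  [Term [List f e] e]
  [Term f [Arg e e]]

2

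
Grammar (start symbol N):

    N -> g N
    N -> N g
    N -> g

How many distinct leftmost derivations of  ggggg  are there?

Parse trees for ggggg (showing first 6 of 16):
  [N g [N g [N g [N g [N g]]]]]
  [N g [N g [N g [N [N g] g]]]]
  [N g [N g [N [N g [N g]] g]]]
  [N g [N g [N [N [N g] g] g]]]
  [N g [N [N g [N g [N g]]] g]]
  [N g [N [N g [N [N g] g]] g]]

16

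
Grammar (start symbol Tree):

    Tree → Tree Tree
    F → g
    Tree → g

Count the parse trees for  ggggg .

14

Parse trees for ggggg (showing first 6 of 14):
  [Tree [Tree g] [Tree [Tree g] [Tree [Tree g] [Tree [Tree g] [Tree g]]]]]
  [Tree [Tree g] [Tree [Tree g] [Tree [Tree [Tree g] [Tree g]] [Tree g]]]]
  [Tree [Tree g] [Tree [Tree [Tree g] [Tree g]] [Tree [Tree g] [Tree g]]]]
  [Tree [Tree g] [Tree [Tree [Tree g] [Tree [Tree g] [Tree g]]] [Tree g]]]
  [Tree [Tree g] [Tree [Tree [Tree [Tree g] [Tree g]] [Tree g]] [Tree g]]]
  [Tree [Tree [Tree g] [Tree g]] [Tree [Tree g] [Tree [Tree g] [Tree g]]]]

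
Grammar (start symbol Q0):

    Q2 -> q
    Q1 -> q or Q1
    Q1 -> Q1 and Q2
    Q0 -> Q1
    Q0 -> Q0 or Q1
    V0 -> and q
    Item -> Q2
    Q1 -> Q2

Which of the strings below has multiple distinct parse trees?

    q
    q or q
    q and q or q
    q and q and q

q or q

q: 1 tree
q or q: 2 trees
q and q or q: 1 tree
q and q and q: 1 tree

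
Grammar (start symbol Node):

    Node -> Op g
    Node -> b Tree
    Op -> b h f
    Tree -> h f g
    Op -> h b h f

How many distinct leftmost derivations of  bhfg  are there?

Parse trees for bhfg:
  [Node [Op b h f] g]
  [Node b [Tree h f g]]

2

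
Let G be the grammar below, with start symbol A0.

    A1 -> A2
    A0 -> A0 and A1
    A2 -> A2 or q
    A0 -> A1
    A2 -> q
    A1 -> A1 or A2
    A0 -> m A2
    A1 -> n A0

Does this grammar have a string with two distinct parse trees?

Ambiguous

Witness: q or q

Derivation 1: A0 ⇒ A1 ⇒ A2 ⇒ A2 or q ⇒ q or q
Derivation 2: A0 ⇒ A1 ⇒ A1 or A2 ⇒ A2 or A2 ⇒ q or A2 ⇒ q or q

Two distinct leftmost derivations for the same string.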